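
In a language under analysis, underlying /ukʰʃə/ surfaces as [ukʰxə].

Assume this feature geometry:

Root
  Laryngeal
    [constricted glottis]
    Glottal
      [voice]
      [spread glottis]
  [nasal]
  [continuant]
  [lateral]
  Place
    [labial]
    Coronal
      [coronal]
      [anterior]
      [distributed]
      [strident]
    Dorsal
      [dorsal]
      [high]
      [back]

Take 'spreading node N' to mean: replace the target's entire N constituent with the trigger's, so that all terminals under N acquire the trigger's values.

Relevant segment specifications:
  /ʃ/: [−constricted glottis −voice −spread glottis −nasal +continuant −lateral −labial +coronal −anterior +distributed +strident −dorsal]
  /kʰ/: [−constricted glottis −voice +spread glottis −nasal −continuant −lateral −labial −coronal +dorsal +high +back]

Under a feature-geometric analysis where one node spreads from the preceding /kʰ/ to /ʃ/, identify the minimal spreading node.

Comparing /ʃ/ with its surface form [x], the features that change are [coronal], [anterior], [distributed], [strident], [dorsal], [high], [back].
These terminals are all dominated by Place, and no proper subconstituent of Place covers them all; Place is their lowest common ancestor.
Spreading Place from /kʰ/ overwrites each of those terminals with /kʰ/'s values, yielding exactly [x].
[continuant], [spread glottis] — on which /kʰ/ differs from /ʃ/ — are unchanged, so Root cannot have spread; the constituent is no larger than Place.

Place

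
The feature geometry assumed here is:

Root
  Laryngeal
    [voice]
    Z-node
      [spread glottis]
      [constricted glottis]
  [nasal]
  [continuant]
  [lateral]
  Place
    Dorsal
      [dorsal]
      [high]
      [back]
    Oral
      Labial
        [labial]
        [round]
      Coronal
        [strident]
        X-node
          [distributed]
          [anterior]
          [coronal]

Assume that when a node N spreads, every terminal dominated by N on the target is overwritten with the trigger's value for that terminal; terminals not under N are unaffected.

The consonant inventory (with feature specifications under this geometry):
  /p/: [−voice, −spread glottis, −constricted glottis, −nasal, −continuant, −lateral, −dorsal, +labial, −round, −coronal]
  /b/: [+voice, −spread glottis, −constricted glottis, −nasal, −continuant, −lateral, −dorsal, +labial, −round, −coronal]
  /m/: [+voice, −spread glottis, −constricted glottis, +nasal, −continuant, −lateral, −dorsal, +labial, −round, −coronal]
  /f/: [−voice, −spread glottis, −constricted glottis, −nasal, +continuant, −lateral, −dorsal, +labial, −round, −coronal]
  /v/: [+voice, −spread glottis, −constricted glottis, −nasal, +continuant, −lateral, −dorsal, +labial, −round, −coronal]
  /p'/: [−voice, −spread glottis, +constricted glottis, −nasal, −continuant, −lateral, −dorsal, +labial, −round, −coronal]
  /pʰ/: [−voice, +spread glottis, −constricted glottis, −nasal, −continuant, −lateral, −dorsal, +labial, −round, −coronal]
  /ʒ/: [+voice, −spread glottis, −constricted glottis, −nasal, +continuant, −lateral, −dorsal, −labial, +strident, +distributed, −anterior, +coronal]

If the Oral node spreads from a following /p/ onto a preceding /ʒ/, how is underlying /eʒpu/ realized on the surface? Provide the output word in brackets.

[evpu]

Oral immediately or transitively dominates [labial], [round], [strident], [distributed], [anterior], [coronal].
Spreading Oral from /p/ onto /ʒ/ replaces those values with /p/'s: [+labial], [−round], [−coronal]. Features outside Oral ([voice], [spread glottis], [constricted glottis], …) stay as in /ʒ/.
This feature bundle is that of [v], so /eʒpu/ surfaces as [evpu].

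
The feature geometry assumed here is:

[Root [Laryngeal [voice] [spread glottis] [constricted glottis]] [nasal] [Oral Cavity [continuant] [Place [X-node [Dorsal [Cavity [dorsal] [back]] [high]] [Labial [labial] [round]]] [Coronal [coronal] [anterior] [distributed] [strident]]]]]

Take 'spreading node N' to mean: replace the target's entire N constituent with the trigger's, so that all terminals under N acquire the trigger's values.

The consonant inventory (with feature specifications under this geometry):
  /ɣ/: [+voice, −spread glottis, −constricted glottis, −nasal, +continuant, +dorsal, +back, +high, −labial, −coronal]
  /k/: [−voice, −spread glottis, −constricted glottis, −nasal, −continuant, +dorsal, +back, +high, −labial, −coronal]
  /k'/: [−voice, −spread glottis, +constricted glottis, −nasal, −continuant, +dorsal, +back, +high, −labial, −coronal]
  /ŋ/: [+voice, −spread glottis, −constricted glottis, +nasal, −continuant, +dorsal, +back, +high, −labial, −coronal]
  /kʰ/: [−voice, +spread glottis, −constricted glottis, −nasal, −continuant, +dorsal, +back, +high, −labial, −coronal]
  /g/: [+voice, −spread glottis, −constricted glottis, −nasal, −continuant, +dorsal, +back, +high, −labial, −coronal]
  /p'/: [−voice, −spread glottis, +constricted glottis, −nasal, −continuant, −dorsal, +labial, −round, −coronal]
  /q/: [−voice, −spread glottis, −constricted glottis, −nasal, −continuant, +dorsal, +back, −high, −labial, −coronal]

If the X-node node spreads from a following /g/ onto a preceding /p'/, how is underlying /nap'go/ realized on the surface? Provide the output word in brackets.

X-node immediately or transitively dominates [dorsal], [back], [high], [labial], [round].
After delinking /p'/'s X-node and linking /g/'s, the affected terminals become [+dorsal], [+back], [+high], [−labial]; [voice], [spread glottis], [constricted glottis], … (outside X-node) are retained from /p'/.
This feature bundle is that of [k'], so /nap'go/ surfaces as [nak'go].

[nak'go]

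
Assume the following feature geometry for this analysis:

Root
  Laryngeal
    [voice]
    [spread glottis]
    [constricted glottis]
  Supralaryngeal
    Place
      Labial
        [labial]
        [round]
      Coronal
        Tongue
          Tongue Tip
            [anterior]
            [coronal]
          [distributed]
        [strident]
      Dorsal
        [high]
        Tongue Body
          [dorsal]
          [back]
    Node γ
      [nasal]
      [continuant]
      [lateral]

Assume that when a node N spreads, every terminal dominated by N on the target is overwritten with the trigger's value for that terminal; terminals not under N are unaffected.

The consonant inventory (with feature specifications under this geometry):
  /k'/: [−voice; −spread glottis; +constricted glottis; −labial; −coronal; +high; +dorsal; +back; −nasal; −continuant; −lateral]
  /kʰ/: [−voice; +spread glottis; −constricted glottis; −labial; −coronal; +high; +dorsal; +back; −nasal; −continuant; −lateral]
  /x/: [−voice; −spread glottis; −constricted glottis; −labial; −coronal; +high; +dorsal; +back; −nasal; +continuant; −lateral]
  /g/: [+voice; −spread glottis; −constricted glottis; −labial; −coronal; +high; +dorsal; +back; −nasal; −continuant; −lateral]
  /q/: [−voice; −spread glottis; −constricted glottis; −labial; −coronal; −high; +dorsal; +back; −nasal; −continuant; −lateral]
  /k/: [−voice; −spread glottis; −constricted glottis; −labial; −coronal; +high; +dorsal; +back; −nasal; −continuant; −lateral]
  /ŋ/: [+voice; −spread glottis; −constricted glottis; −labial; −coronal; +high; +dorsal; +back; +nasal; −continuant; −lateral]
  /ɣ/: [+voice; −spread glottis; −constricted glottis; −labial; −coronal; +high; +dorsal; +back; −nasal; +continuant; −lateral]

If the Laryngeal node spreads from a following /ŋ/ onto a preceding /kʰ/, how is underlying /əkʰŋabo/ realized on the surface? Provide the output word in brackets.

Terminals under Laryngeal in this geometry: [voice], [spread glottis], [constricted glottis].
Spreading Laryngeal from /ŋ/ onto /kʰ/ replaces those values with /ŋ/'s: [+voice], [−spread glottis], [−constricted glottis]. Features outside Laryngeal ([labial], [coronal], [high], …) stay as in /kʰ/.
Among the inventory, only /g/ has exactly this specification, giving the surface form [əgŋabo].

[əgŋabo]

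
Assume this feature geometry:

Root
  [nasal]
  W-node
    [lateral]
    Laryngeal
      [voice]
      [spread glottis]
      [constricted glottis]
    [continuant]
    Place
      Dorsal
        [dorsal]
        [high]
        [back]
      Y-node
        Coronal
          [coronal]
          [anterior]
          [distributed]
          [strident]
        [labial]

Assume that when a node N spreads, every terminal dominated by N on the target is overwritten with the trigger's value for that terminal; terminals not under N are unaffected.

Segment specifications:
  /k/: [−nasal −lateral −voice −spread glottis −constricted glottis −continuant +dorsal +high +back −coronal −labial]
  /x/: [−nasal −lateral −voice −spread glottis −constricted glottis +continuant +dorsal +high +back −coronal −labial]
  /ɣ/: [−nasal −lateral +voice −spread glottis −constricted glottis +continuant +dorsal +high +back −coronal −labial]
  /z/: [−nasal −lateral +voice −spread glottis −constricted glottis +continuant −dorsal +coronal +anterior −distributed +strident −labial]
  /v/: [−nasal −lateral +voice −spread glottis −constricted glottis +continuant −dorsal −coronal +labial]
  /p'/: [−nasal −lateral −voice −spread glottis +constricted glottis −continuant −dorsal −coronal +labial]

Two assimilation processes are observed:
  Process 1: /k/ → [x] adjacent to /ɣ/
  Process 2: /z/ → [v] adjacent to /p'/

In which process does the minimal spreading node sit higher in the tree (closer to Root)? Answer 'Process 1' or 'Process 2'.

Process 1: the feature that changes is [continuant]; the minimal node is [continuant] (depth 2).
Process 2 alters [labial], [coronal], [anterior], [distributed], [strident]; the lowest common ancestor is Y-node (depth 3 from Root).
[continuant] (depth 2) sits above Y-node (depth 3), making Process 1 the one with the higher spreading node.

Process 1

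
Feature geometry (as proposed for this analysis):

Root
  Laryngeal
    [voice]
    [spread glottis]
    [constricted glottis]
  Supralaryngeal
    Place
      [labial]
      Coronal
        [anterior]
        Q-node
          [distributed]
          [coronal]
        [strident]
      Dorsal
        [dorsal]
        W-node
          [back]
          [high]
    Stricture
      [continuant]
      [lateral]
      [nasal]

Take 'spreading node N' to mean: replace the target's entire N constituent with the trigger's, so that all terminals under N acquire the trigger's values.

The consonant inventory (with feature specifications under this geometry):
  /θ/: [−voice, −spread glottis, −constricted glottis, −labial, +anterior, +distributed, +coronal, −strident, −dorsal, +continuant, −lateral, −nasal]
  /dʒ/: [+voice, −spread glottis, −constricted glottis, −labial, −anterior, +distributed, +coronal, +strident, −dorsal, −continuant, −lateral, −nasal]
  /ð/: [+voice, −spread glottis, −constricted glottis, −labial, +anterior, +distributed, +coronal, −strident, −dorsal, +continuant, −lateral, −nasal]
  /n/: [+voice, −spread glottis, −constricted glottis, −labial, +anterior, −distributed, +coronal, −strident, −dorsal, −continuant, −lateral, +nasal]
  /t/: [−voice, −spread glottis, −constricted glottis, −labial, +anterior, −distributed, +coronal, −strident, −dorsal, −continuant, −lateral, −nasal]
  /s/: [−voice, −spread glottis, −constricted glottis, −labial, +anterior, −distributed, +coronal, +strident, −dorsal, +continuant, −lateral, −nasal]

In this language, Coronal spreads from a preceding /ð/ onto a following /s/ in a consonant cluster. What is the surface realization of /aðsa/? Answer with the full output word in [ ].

[aðθa]

Terminals under Coronal in this geometry: [anterior], [distributed], [coronal], [strident].
Spreading Coronal from /ð/ onto /s/ replaces those values with /ð/'s: [+anterior], [+distributed], [+coronal], [−strident]. Features outside Coronal ([voice], [spread glottis], [constricted glottis], …) stay as in /s/.
This feature bundle is that of [θ], so /aðsa/ surfaces as [aðθa].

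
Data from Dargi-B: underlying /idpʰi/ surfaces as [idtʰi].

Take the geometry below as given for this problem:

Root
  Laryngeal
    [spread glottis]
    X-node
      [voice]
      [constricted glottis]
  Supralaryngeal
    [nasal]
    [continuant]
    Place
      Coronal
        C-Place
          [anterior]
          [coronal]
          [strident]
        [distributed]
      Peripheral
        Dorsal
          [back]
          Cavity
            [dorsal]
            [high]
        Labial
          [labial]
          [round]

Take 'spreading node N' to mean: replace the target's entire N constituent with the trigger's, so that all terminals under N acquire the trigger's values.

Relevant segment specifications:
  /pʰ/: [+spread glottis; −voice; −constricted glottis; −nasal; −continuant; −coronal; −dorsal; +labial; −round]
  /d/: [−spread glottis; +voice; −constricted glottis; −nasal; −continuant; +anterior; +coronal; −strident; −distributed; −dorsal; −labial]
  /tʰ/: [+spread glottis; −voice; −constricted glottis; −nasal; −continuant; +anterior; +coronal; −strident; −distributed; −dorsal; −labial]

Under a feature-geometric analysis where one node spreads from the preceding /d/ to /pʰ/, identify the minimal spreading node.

/pʰ/ and [tʰ] differ in [labial], [round], [coronal], [anterior], [distributed], [strident]; every other specified feature is identical.
These terminals are all dominated by Place, and no proper subconstituent of Place covers them all; Place is their lowest common ancestor.
Delinking /pʰ/'s Place and associating /d/'s Place gives precisely the feature bundle of [tʰ].
[voice], [spread glottis] stay as in /pʰ/ although /d/ differs there, so no node dominating them spread; among the remaining candidates Place is the lowest that derives the output.

Place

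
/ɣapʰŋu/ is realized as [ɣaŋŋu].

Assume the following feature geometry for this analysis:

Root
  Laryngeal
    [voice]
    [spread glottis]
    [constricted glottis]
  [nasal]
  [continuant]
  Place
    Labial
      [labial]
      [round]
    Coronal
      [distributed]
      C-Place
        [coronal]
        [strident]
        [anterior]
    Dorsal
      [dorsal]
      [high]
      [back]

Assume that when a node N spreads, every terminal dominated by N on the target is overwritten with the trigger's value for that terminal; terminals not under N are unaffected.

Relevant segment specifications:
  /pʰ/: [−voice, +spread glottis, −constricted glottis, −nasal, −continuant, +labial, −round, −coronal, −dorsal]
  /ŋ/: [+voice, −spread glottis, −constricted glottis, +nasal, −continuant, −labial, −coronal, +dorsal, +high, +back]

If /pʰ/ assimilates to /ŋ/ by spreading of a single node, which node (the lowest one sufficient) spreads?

Comparing /pʰ/ with its surface form [ŋ], the features that change are [voice], [spread glottis], [nasal], [labial], [round], [dorsal], [high], [back].
The smallest constituent containing every changed terminal is Root — each of its daughters lacks at least one of the affected features.
If Root spreads, every terminal under it takes /ŋ/'s value, producing [ŋ] as observed.

Root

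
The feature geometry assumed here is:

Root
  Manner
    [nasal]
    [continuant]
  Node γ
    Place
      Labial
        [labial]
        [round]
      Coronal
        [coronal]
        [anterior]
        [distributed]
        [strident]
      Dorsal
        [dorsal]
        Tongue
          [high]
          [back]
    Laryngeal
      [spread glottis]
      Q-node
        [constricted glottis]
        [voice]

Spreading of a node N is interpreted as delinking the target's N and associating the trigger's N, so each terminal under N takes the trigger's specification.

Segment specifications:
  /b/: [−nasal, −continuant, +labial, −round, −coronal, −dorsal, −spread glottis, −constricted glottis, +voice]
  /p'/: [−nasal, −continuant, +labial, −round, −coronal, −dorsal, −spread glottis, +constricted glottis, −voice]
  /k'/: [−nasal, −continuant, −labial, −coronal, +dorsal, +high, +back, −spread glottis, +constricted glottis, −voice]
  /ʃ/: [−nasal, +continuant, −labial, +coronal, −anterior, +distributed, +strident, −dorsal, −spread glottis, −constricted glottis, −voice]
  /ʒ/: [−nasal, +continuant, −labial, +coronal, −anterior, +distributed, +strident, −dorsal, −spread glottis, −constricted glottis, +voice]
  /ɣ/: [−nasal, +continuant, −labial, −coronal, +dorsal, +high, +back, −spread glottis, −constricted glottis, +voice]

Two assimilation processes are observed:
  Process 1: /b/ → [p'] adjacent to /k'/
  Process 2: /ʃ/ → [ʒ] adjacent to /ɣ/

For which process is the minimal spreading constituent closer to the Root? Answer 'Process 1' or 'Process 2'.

Process 1: the features that change are [voice], [constricted glottis]; the minimal node is Q-node (depth 3).
Process 2 alters [voice]; the lowest dominating node is [voice] (depth 4 from Root).
Q-node is closer to Root than [voice], so Process 1 spreads the higher node.

Process 1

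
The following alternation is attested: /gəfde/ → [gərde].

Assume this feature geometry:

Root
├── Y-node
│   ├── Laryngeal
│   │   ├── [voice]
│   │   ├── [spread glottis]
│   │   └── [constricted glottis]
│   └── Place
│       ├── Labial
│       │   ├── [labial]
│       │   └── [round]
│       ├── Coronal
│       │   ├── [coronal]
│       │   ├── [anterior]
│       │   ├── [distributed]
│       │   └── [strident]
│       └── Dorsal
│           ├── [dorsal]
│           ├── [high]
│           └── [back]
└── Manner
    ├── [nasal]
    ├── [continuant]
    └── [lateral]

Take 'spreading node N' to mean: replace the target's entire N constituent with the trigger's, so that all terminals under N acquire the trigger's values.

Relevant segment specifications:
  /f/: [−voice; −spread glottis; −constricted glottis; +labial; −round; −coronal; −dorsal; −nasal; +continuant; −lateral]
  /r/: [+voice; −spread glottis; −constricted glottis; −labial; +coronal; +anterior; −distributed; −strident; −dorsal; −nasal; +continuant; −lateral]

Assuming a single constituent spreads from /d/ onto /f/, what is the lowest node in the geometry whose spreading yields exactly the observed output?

/f/ and [r] differ in [voice], [labial], [round], [coronal], [anterior], [distributed], [strident]; every other specified feature is identical.
These terminals are all dominated by Y-node, and no proper subconstituent of Y-node covers them all; Y-node is their lowest common ancestor.
Delinking /f/'s Y-node and associating /d/'s Y-node gives precisely the feature bundle of [r].
Since [continuant] is preserved even though /d/ disagrees there, no node above Y-node spread.

Y-node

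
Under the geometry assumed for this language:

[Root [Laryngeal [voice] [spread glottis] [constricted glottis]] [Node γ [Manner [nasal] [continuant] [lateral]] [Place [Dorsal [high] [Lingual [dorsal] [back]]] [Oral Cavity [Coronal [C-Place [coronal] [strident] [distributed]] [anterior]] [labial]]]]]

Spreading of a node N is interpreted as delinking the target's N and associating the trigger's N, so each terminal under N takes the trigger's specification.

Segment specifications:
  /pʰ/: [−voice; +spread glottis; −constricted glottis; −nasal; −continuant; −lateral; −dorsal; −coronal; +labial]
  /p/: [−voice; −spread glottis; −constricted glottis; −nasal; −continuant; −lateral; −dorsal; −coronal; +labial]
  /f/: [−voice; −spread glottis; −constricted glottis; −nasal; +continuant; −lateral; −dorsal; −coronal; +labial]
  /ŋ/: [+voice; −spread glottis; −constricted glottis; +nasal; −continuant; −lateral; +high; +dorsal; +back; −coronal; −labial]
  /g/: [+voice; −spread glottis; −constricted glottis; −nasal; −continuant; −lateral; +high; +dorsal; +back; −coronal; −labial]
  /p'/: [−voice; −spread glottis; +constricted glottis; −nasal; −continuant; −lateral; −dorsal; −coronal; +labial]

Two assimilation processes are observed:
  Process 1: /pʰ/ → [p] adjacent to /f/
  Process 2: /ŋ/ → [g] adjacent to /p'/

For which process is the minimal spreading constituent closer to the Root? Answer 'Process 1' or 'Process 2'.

Process 1

In Process 1, [spread glottis] changes, so the minimal spreading node is [spread glottis] at depth 2.
Process 2 alters [nasal]; the lowest dominating node is [nasal] (depth 3 from Root).
[spread glottis] (depth 2) sits above [nasal] (depth 3), making Process 1 the one with the higher spreading node.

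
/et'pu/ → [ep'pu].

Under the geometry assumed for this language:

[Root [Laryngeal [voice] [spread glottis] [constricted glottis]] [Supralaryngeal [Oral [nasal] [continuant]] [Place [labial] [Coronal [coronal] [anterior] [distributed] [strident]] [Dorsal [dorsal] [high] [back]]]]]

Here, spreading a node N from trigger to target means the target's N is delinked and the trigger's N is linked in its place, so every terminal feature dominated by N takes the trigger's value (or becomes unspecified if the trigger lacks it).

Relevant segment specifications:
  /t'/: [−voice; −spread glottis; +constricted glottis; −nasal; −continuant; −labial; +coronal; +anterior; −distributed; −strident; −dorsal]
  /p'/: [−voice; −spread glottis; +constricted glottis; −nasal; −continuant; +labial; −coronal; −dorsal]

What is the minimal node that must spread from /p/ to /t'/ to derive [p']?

Place

The alternation /t'/ → [p'] changes [labial], [coronal], [anterior], [distributed], [strident] and nothing else.
In this geometry the lowest node dominating all of them is Place: every daughter of Place dominates only a proper subset, so no lower node suffices.
Delinking /t'/'s Place and associating /p/'s Place gives precisely the feature bundle of [p'].
[constricted glottis] stays as in /t'/ although /p/ differs there, so no node dominating it spread; among the remaining candidates Place is the lowest that derives the output.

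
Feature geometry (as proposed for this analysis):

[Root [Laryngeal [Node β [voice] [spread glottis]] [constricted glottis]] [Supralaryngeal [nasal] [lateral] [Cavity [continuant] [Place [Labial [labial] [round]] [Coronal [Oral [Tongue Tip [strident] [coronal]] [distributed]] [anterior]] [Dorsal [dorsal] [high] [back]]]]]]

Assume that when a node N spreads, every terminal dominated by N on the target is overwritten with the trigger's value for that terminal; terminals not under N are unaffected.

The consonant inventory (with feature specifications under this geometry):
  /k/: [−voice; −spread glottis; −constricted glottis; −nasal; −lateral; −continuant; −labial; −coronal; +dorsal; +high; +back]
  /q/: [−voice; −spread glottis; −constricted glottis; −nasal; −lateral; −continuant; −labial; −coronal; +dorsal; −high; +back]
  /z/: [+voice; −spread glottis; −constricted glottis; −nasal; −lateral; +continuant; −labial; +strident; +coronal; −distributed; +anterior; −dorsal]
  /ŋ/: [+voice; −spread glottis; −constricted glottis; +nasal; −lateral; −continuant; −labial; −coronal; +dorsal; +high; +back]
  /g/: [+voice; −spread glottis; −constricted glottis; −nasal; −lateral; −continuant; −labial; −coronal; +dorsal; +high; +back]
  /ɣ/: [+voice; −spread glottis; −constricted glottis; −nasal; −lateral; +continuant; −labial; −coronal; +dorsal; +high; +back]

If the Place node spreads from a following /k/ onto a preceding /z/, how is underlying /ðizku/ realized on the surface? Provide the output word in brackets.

The Place node dominates the terminals [labial], [round], [strident], [coronal], [distributed], [anterior], [dorsal], [high], [back].
Spreading Place from /k/ onto /z/ replaces those values with /k/'s: [−labial], [−coronal], [+dorsal], [+high], [+back]. Features outside Place ([voice], [spread glottis], [constricted glottis], …) stay as in /z/.
This feature bundle is that of [ɣ], so /ðizku/ surfaces as [ðiɣku].

[ðiɣku]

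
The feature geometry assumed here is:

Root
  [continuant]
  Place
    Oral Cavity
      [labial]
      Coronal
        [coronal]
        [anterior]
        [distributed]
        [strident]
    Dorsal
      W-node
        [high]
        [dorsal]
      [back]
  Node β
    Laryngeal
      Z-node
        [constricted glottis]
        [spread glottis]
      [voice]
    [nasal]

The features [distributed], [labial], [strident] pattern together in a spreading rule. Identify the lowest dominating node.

[distributed]: Root ▹ Place ▹ Oral Cavity ▹ Coronal ▹ [distributed].
[labial] lies under Oral Cavity (below Place).
[strident]: Root ▹ Place ▹ Oral Cavity ▹ Coronal ▹ [strident].
The listed terminals split across distinct daughters of Oral Cavity, so Oral Cavity itself is the smallest node containing them all.

Oral Cavity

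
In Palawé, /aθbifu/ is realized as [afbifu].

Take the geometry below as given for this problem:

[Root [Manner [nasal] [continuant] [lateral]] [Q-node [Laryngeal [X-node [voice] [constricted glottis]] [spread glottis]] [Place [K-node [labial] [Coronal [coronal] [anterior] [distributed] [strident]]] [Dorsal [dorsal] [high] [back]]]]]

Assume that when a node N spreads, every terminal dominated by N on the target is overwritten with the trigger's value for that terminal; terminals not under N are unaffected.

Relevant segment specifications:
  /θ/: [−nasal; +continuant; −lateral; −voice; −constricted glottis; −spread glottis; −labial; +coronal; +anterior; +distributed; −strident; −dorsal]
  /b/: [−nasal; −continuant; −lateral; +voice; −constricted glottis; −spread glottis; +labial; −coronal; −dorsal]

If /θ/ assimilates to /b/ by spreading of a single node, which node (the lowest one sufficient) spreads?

K-node

Comparing /θ/ with its surface form [f], the features that change are [labial], [coronal], [anterior], [distributed], [strident].
In this geometry the lowest node dominating all of them is K-node: every daughter of K-node dominates only a proper subset, so no lower node suffices.
Spreading K-node from /b/ overwrites each of those terminals with /b/'s values, yielding exactly [f].
[voice], [continuant] stay as in /θ/ although /b/ differs there, so no node dominating them spread; among the remaining candidates K-node is the lowest that derives the output.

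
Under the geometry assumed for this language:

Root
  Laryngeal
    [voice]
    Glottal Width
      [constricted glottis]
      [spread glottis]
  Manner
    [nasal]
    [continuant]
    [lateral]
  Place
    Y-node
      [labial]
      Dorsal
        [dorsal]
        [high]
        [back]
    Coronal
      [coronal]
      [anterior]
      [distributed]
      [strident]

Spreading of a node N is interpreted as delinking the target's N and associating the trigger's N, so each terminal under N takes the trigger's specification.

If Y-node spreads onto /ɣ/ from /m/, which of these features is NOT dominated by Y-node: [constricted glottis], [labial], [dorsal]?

The terminals dominated by Y-node are [labial], [dorsal], [high], [back].
[labial], [dorsal] all lie under Y-node, so they are overwritten when Y-node spreads.
[constricted glottis] attaches under Glottal Width, not under Y-node, so /ɣ/ retains its own value for [constricted glottis].

[constricted glottis]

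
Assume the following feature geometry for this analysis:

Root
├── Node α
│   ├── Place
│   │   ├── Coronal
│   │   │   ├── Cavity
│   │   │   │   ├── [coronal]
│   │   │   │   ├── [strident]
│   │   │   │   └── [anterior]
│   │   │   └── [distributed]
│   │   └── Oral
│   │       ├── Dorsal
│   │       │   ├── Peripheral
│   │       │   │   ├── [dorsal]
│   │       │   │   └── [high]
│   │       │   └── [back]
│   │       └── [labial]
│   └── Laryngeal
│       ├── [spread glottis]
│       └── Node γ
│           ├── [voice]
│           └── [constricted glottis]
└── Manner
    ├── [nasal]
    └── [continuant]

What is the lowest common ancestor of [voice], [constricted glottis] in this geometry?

Node γ

[voice]: Root / Node α / Laryngeal / Node γ / [voice].
[constricted glottis]: Root / Node α / Laryngeal / Node γ / [constricted glottis].
Node γ is the lowest common ancestor — every listed feature sits under it, and no single subconstituent of Node γ covers them all.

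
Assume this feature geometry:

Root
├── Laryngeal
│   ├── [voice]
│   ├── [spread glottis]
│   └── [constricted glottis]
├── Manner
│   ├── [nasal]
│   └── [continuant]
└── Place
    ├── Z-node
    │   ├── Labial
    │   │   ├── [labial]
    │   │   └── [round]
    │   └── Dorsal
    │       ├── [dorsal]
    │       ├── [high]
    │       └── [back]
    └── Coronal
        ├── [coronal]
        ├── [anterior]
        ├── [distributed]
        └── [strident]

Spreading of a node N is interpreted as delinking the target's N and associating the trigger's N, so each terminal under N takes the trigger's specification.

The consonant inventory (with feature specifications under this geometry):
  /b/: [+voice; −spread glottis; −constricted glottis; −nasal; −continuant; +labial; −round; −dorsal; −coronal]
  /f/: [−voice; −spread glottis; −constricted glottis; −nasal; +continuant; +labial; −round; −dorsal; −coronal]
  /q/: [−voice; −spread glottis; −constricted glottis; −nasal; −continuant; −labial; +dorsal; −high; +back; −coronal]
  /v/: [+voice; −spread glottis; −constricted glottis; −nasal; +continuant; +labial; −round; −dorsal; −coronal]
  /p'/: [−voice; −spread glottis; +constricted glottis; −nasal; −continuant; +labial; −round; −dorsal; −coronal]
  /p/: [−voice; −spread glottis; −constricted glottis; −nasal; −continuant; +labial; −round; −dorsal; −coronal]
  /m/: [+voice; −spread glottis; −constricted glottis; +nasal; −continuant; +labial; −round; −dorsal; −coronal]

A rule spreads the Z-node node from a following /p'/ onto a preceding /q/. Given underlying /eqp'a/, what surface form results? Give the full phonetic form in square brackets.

The Z-node node dominates the terminals [labial], [round], [dorsal], [high], [back].
The target acquires /p'/'s values for everything under Z-node — [+labial], [−round], [−dorsal] — while keeping its own [voice], [spread glottis], [constricted glottis], ….
The resulting bundle matches /p/ in the inventory; substituting it for /q/ gives [epp'a].

[epp'a]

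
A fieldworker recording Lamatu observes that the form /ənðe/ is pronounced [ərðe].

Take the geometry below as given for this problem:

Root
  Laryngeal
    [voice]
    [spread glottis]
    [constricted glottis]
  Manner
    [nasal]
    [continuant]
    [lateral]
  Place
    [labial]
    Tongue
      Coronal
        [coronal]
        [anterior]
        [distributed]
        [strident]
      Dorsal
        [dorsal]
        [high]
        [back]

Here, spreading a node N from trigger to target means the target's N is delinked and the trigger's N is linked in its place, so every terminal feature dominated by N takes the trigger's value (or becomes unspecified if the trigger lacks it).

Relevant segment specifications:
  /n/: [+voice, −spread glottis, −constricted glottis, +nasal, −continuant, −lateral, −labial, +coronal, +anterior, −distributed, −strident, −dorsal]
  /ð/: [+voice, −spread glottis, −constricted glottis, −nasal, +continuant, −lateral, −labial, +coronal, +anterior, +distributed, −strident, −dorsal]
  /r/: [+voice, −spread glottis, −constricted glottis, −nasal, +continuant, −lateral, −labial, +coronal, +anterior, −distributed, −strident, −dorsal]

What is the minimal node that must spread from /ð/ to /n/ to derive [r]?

Manner

Feature comparison: [nasal], [continuant] differ between /n/ and [r]; the remaining terminals match.
These terminals are all dominated by Manner, and no proper subconstituent of Manner covers them all; Manner is their lowest common ancestor.
Spreading Manner from /ð/ overwrites each of those terminals with /ð/'s values, yielding exactly [r].
[distributed] — on which /ð/ differs from /n/ — is unchanged, so Root cannot have spread; the constituent is no larger than Manner.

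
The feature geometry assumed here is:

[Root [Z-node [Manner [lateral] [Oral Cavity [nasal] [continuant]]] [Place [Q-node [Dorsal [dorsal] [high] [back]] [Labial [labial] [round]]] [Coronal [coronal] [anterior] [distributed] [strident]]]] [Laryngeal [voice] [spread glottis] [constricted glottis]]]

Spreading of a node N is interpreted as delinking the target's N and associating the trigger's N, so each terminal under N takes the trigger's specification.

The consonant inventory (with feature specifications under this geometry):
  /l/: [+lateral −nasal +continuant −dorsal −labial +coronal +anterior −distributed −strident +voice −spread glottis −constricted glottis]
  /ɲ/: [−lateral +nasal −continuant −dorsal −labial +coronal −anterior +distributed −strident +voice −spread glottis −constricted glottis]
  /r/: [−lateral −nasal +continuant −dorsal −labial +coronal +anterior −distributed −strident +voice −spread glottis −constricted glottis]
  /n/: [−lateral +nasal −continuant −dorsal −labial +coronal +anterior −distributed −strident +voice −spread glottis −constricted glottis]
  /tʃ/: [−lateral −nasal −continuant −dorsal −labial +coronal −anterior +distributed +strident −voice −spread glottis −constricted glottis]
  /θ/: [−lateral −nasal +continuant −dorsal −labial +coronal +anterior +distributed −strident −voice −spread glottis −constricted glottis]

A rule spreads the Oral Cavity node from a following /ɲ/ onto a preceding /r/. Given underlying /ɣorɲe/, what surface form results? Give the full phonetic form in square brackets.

The Oral Cavity node dominates the terminals [nasal], [continuant].
After delinking /r/'s Oral Cavity and linking /ɲ/'s, the affected terminals become [+nasal], [−continuant]; [lateral], [dorsal], [labial], … (outside Oral Cavity) are retained from /r/.
This feature bundle is that of [n], so /ɣorɲe/ surfaces as [ɣonɲe].

[ɣonɲe]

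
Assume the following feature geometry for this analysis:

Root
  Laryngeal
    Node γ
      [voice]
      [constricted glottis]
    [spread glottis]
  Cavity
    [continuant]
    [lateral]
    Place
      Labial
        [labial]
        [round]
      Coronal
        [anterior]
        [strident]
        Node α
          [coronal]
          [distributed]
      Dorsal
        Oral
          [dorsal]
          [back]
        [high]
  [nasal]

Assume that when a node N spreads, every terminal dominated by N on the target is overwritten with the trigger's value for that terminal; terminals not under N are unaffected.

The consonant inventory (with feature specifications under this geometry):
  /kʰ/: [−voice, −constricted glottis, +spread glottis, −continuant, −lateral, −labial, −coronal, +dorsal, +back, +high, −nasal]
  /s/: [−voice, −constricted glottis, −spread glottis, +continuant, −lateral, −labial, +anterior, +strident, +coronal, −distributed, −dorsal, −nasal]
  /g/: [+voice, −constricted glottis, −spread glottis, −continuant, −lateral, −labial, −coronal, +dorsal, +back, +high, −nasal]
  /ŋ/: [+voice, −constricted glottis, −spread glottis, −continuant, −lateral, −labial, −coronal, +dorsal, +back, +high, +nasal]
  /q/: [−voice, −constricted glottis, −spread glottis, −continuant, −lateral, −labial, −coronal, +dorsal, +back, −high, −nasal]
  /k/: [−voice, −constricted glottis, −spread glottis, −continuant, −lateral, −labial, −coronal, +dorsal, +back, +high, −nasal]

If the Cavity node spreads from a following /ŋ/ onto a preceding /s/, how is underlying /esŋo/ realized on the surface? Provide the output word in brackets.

Terminals under Cavity in this geometry: [continuant], [lateral], [labial], [round], [anterior], [strident], [coronal], [distributed], [dorsal], [back], [high].
After delinking /s/'s Cavity and linking /ŋ/'s, the affected terminals become [−continuant], [−lateral], [−labial], [−coronal], [+dorsal], [+back], [+high]; [voice], [constricted glottis], [spread glottis], … (outside Cavity) are retained from /s/.
The resulting bundle matches /k/ in the inventory; substituting it for /s/ gives [ekŋo].

[ekŋo]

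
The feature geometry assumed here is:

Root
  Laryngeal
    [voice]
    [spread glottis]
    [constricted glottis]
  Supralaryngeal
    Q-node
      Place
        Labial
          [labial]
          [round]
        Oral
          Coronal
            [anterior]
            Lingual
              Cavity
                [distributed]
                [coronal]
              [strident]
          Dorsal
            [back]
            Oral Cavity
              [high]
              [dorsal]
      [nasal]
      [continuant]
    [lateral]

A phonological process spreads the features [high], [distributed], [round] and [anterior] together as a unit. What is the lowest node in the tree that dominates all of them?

Place

[high] is immediately dominated by Oral Cavity.
[distributed] is immediately dominated by Cavity.
[round] is immediately dominated by Labial.
[anterior] is immediately dominated by Coronal.
The listed terminals split across distinct daughters of Place, so Place itself is the smallest node containing them all.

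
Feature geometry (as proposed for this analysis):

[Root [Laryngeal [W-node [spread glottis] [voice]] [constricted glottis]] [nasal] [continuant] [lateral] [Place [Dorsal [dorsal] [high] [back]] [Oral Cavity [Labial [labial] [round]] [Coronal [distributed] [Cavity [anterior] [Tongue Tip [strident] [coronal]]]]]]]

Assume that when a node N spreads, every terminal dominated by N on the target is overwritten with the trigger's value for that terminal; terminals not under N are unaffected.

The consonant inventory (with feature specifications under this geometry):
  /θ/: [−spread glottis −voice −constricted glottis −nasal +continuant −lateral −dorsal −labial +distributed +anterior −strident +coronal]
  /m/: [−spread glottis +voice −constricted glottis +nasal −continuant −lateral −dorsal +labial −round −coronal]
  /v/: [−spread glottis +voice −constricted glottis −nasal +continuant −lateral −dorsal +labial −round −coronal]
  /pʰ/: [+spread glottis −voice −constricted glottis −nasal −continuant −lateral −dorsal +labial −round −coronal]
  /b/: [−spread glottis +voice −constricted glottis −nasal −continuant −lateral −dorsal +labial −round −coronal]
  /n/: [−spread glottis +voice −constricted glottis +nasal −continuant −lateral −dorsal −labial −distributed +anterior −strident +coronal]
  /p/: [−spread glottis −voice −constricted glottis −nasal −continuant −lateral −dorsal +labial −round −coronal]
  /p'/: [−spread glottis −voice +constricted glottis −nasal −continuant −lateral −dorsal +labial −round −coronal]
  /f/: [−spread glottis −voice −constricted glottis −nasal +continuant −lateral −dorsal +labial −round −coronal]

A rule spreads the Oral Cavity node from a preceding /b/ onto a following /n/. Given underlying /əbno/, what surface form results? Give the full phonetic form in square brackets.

Oral Cavity immediately or transitively dominates [labial], [round], [distributed], [anterior], [strident], [coronal].
Spreading Oral Cavity from /b/ onto /n/ replaces those values with /b/'s: [+labial], [−round], [−coronal]. Features outside Oral Cavity ([spread glottis], [voice], [constricted glottis], …) stay as in /n/.
The resulting bundle matches /m/ in the inventory; substituting it for /n/ gives [əbmo].

[əbmo]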